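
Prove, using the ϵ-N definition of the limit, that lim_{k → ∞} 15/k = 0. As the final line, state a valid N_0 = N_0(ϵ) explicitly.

Suppose ϵ > 0. For k ≥ 1, |15/k − 0| = 15/(k) ≤ 15/k.
We need 15/k < ϵ, i.e. k > 15/ϵ.
Take N_0 = 15/ϵ. If k > N_0 then |15/k| ≤ 15/k < ϵ.

N_0 = 15/ϵ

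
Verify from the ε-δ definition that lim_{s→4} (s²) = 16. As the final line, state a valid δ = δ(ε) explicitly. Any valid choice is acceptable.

Suppose ε > 0. We seek δ > 0 with 0 < |s − 4| < δ ⇒ |s² − 16| < ε.
Factor: s² − 16 = (s − 4)(s + 4), so |s² − 16| = |s − 4|·|s + 4|.
Restrict δ ≤ 2. Then |s − 4| < 2 gives |s| < 6, so by the triangle inequality |s + 4| ≤ 6 + 4 = 10.
Hence |s² − 16| ≤ 10|s − 4|, which is < ε once |s − 4| < ε/10.
Take δ = min(2, ε/10). If 0 < |s − 4| < δ then both bounds hold and |s² − 16| ≤ 10|s − 4| < 10·(ε/10) = ε.

δ = min(2, ε/10)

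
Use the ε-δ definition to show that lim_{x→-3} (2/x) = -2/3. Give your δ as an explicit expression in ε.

Let ε > 0. We seek δ > 0 such that 0 < |x + 3| < δ implies |2/x + 2/3| < ε.
|2/x + 2/3| = 2·|-3 − x|/(3·|x|) = 2|x + 3|/(3|x|).
Restrict δ ≤ 3/2. Then |x + 3| < 3/2 gives |x| > 3/2, so 3|x| > 9/2.
Then |2/x + 2/3| < 2|x + 3|/(9/2), which is < ε when |x + 3| < (9/4)ε.
Take δ = min(3/2, (9/4)ε). Then 0 < |x + 3| < δ gives both |x + 3| < 3/2 and |x + 3| < (9/4)ε, so |2/x + 2/3| < ε.

δ = min(3/2, (9/4)ε)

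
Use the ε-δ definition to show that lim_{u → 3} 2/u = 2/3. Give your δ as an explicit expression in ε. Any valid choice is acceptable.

δ = min(3/2, (9/4)ε)

Suppose ε > 0. We seek δ > 0 such that 0 < |u − 3| < δ implies |2/u − (2/3)| < ε.
|2/u − (2/3)| = 2·|3 − u|/(3·|u|) = 2|u − 3|/(3|u|).
Restrict δ ≤ 3/2. Then |u − 3| < 3/2 gives |u| > 3/2, so 3|u| > 9/2.
Then |2/u − (2/3)| < 2|u − 3|/(9/2), which is < ε when |u − 3| < (9/4)ε.
Take δ = min(3/2, (9/4)ε). Then 0 < |u − 3| < δ gives both |u − 3| < 3/2 and |u − 3| < (9/4)ε, so |2/u − (2/3)| < ε.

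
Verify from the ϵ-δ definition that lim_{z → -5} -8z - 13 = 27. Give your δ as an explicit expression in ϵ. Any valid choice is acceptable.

δ = ϵ/8

Suppose ϵ > 0. We need δ > 0 so that 0 < |z + 5| < δ implies |(-8z - 13) − 27| < ϵ.
|(-8z - 13) − 27| = |-8z - 40| = 8|z + 5|.
Thus it suffices that |z + 5| < ϵ/8.
Take δ = ϵ/8. If 0 < |z + 5| < δ then |(-8z - 13) − 27| = 8|z + 5| < 8·(ϵ/8) = ϵ.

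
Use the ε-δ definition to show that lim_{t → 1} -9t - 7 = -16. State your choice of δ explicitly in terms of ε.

δ = ε/9

Fix ε > 0. We need δ > 0 so that 0 < |t − 1| < δ implies |(-9t - 7) + 16| < ε.
|(-9t - 7) + 16| = |-9t + 9| = 9|t − 1|.
So 9|t − 1| < ε exactly when |t − 1| < ε/9.
Choosing δ = ε/9 gives |(-9t - 7) + 16| = 9|t − 1| < ε whenever |t − 1| < δ.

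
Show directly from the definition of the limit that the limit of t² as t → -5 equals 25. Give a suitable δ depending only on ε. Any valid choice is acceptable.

Fix ε > 0. We seek δ > 0 with 0 < |t + 5| < δ ⇒ |t² − 25| < ε.
Factor: t² − 25 = (t + 5)(t - 5), so |t² − 25| = |t + 5|·|t - 5|.
Restrict δ ≤ 2. Then |t + 5| < 2 gives |t| < 7, so by the triangle inequality |t - 5| ≤ 7 + 5 = 12.
Hence |t² − 25| ≤ 12|t + 5|, which is < ε once |t + 5| < ε/12.
Take δ = min(2, ε/12). If 0 < |t + 5| < δ then both bounds hold and |t² − 25| ≤ 12|t + 5| < 12·(ε/12) = ε.

δ = min(2, ε/12)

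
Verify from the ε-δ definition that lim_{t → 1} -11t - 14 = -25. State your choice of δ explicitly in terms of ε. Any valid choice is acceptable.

δ = ε/11

Let ε > 0 be given. We need δ > 0 so that 0 < |t − 1| < δ implies |(-11t - 14) + 25| < ε.
Since (-11t - 14) + 25 = -11(t − 1), we have |(-11t - 14) + 25| = 11|t − 1|.
Thus it suffices that |t − 1| < ε/11.
Choosing δ = ε/11 gives |(-11t - 14) + 25| = 11|t − 1| < ε whenever |t − 1| < δ.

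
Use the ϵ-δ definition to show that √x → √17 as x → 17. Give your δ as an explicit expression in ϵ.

δ = min(17, √17·ϵ)

Let ϵ > 0 be given. We want δ > 0 such that 0 < |x − 17| < δ implies |√x − √17| < ϵ.
Rationalise: √x − √17 = (x − 17)/(√x + √17), so |√x − √17| = |x − 17|/(√x + √17).
Restrict δ ≤ 17 so that |x − 17| < 17 forces x > 0, and then √x + √17 > √17.
Hence |√x − √17| < |x − 17|/√17, which is < ϵ once |x − 17| < √17·ϵ.
Take δ = min(17, √17·ϵ). If 0 < |x − 17| < δ then x > 0 and |√x − √17| < |x − 17|/√17 < ϵ.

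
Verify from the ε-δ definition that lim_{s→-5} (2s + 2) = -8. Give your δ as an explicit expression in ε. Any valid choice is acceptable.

δ = ε/2

Fix ε > 0. We need δ > 0 so that 0 < |s + 5| < δ implies |(2s + 2) + 8| < ε.
|(2s + 2) + 8| = |2s + 10| = 2|s + 5|.
So 2|s + 5| < ε exactly when |s + 5| < ε/2.
Choosing δ = ε/2 gives |(2s + 2) + 8| = 2|s + 5| < ε whenever |s + 5| < δ.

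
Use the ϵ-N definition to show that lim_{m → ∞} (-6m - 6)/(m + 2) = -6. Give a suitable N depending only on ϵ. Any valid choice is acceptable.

N = 6/ϵ

Suppose ϵ > 0. For m ≥ 1, |(-6m - 6)/(m + 2) + 6| = |6|/((m + 2)) = 6/((m + 2)).
Since m + 2 ≥ m for m ≥ 1, this is ≤ 6/(m) = 6/m.
So |(-6m - 6)/(m + 2) + 6| < ϵ whenever m > 6/ϵ.
Take N = 6/ϵ. If m > N then |(-6m - 6)/(m + 2) + 6| ≤ 6/m < ϵ.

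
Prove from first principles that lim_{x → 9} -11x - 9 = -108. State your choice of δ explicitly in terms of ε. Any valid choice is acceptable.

δ = ε/11

Let ε > 0. We need δ > 0 so that 0 < |x − 9| < δ implies |(-11x - 9) + 108| < ε.
Since (-11x - 9) + 108 = -11(x − 9), we have |(-11x - 9) + 108| = 11|x − 9|.
So 11|x − 9| < ε exactly when |x − 9| < ε/11.
Take δ = ε/11. If 0 < |x − 9| < δ then |(-11x - 9) + 108| = 11|x − 9| < 11·(ε/11) = ε.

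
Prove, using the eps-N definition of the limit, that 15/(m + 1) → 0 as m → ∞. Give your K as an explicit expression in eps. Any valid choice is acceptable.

Let eps > 0. For m ≥ 1, |15/(m + 1) − 0| = 15/(m + 1) ≤ 15/m.
We need 15/m < eps, i.e. m > 15/eps.
Take K = 15/eps. If m > K then |15/(m + 1)| ≤ 15/m < eps.

K = 15/eps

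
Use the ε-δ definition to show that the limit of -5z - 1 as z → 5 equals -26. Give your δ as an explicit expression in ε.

δ = ε/5

Suppose ε > 0. We need δ > 0 so that 0 < |z − 5| < δ implies |(-5z - 1) + 26| < ε.
|(-5z - 1) + 26| = |-5z + 25| = 5|z − 5|.
So 5|z − 5| < ε exactly when |z − 5| < ε/5.
Take δ = ε/5. If 0 < |z − 5| < δ then |(-5z - 1) + 26| = 5|z − 5| < 5·(ε/5) = ε.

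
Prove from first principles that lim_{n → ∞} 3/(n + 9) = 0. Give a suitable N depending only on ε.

N = 3/ε

Let ε > 0. For n ≥ 1, |3/(n + 9) − 0| = 3/(n + 9) ≤ 3/n.
We need 3/n < ε, i.e. n > 3/ε.
Take N = 3/ε. If n > N then |3/(n + 9)| ≤ 3/n < ε.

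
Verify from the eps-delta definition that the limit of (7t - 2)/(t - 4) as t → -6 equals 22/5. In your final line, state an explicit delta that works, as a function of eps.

Suppose eps > 0. We want delta > 0 with 0 < |t + 6| < delta ⇒ |(7t - 2)/(t - 4) − (22/5)| < eps.
Combining over a common denominator, (7t - 2)/(t - 4) − (22/5) = [(7t - 2)·(-10) − (-44)·(t - 4)] / [(-10)·(t - 4)] = -26(t + 6) / ((-10)(t - 4)).
So |(7t - 2)/(t - 4) − (22/5)| = 26|t + 6| / (10·|t − 4|).
Restrict delta ≤ 5. Then |t + 6| < 5 gives |t − 4| = |(t + 6) + (-10)| ≥ 10 − 5 = 5.
Hence |(7t - 2)/(t - 4) − (22/5)| < 26|t + 6|/(10·5) = (13/25)|t + 6|, which is < eps once |t + 6| < (25/13)eps.
Take delta = min(5, (25/13)eps). Then 0 < |t + 6| < delta forces both bounds, so |(7t - 2)/(t - 4) − (22/5)| < eps.

delta = min(5, (25/13)eps)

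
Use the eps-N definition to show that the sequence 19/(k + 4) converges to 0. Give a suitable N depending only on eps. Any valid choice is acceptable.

Let eps > 0. For k ≥ 1, |19/(k + 4) − 0| = 19/(k + 4) ≤ 19/k.
We need 19/k < eps, i.e. k > 19/eps.
Take N = 19/eps. If k > N then |19/(k + 4)| ≤ 19/k < eps.

N = 19/eps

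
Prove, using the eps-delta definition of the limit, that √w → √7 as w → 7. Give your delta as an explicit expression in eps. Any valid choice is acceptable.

Let eps > 0 be given. We want delta > 0 such that 0 < |w − 7| < delta implies |√w − √7| < eps.
Multiplying by the conjugate, |√w − √7| = |w − 7|/(√w + √7).
Restrict delta ≤ 7 so that |w − 7| < 7 forces w > 0, and then √w + √7 > √7.
Hence |√w − √7| < |w − 7|/√7, which is < eps once |w − 7| < √7·eps.
Take delta = min(7, √7·eps). If 0 < |w − 7| < delta then w > 0 and |√w − √7| < |w − 7|/√7 < eps.

delta = min(7, √7·eps)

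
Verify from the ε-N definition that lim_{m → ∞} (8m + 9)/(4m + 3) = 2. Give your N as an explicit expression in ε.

Fix ε > 0. For m ≥ 1, |(8m + 9)/(4m + 3) − 2| = |12|/(4(4m + 3)) = 12/(4(4m + 3)).
Since 4m + 3 ≥ 4m for m ≥ 1, this is ≤ 12/(4·4m) = (3/4)/m.
So |(8m + 9)/(4m + 3) − 2| < ε whenever m > (3/4)/ε.
Take N = (3/4)/ε. If m > N then |(8m + 9)/(4m + 3) − 2| ≤ (3/4)/m < ε.

N = (3/4)/ε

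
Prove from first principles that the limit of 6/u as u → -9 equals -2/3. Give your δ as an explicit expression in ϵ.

δ = min(9/2, (27/4)ϵ)

Let ϵ > 0 be given. We seek δ > 0 such that 0 < |u + 9| < δ implies |6/u + 2/3| < ϵ.
|6/u + 2/3| = 6·|-9 − u|/(9·|u|) = 6|u + 9|/(9|u|).
Require δ ≤ 9/2 so that |u| > 9 − 9/2 = 9/2, hence 9|u| > 81/2.
Then |6/u + 2/3| < 6|u + 9|/(81/2), which is < ϵ when |u + 9| < (27/4)ϵ.
Take δ = min(9/2, (27/4)ϵ). Then 0 < |u + 9| < δ gives both |u + 9| < 9/2 and |u + 9| < (27/4)ϵ, so |6/u + 2/3| < ϵ.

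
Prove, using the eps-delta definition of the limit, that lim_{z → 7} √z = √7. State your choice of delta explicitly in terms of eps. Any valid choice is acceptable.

Let eps > 0. We want delta > 0 such that 0 < |z − 7| < delta implies |√z − √7| < eps.
Rationalise: √z − √7 = (z − 7)/(√z + √7), so |√z − √7| = |z − 7|/(√z + √7).
Restrict delta ≤ 7 so that |z − 7| < 7 forces z > 0, and then √z + √7 > √7.
Hence |√z − √7| < |z − 7|/√7, which is < eps once |z − 7| < √7·eps.
Take delta = min(7, √7·eps). If 0 < |z − 7| < delta then z > 0 and |√z − √7| < |z − 7|/√7 < eps.

delta = min(7, √7·eps)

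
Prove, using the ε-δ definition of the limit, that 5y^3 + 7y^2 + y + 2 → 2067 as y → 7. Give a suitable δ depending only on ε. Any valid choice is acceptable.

Let ε > 0 be given. We want δ > 0 such that 0 < |y − 7| < δ implies |(5y^3 + 7y^2 + y + 2) − 2067| < ε.
(5y^3 + 7y^2 + y + 2) − 2067 = 5y^3 + 7y^2 + y - 2065 = (y − 7)(5y^2 + 42y + 295).
So |(5y^3 + 7y^2 + y + 2) − 2067| = |y − 7|·|5y^2 + 42y + 295|.
Require δ ≤ 1. Then |y − 7| < 1 gives |y| < 8, and by the triangle inequality |5y^2 + 42y + 295| ≤ 5·8^2 + 42·8 + 295 = 951.
Hence |(5y^3 + 7y^2 + y + 2) − 2067| ≤ 951|y − 7| < ε provided |y − 7| < ε/951.
Choosing δ = min(1, ε/951) ensures both conditions, hence |(5y^3 + 7y^2 + y + 2) − 2067| < ε.

δ = min(1, ε/951)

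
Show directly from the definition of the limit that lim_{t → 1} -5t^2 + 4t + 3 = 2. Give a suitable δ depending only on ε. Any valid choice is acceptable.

Let ε > 0 be given. We want δ > 0 such that 0 < |t − 1| < δ implies |(-5t^2 + 4t + 3) − 2| < ε.
(-5t^2 + 4t + 3) − 2 = -5t^2 + 4t + 1 = (t − 1)(-5t - 1).
So |(-5t^2 + 4t + 3) − 2| = |t − 1|·|-5t - 1|.
Assume first that |t − 1| < 1, so |t| < 2. Then |-5t - 1| ≤ 5·2 + 1 = 11.
Hence |(-5t^2 + 4t + 3) − 2| ≤ 11|t − 1| < ε provided |t − 1| < ε/11.
Choosing δ = min(1, ε/11) ensures both conditions, hence |(-5t^2 + 4t + 3) − 2| < ε.

δ = min(1, ε/11)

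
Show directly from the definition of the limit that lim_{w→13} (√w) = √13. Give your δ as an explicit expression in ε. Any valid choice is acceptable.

Let ε > 0 be given. We want δ > 0 such that 0 < |w − 13| < δ implies |√w − √13| < ε.
Multiplying by the conjugate, |√w − √13| = |w − 13|/(√w + √13).
Restrict δ ≤ 13 so that |w − 13| < 13 forces w > 0, and then √w + √13 > √13.
Hence |√w − √13| < |w − 13|/√13, which is < ε once |w − 13| < √13·ε.
Take δ = min(13, √13·ε). If 0 < |w − 13| < δ then w > 0 and |√w − √13| < |w − 13|/√13 < ε.

δ = min(13, √13·ε)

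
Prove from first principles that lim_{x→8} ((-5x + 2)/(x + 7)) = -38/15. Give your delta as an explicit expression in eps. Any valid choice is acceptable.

Fix eps > 0. We want delta > 0 with 0 < |x − 8| < delta ⇒ |(-5x + 2)/(x + 7) + 38/15| < eps.
Combining over a common denominator, (-5x + 2)/(x + 7) + 38/15 = [(-5x + 2)·15 − (-38)·(x + 7)] / [15·(x + 7)] = -37(x − 8) / (15(x + 7)).
So |(-5x + 2)/(x + 7) + 38/15| = 37|x − 8| / (15·|x + 7|).
Restrict delta ≤ 15/2. Then |x − 8| < 15/2 gives |x + 7| = |(x − 8) + 15| ≥ 15 − 15/2 = 15/2.
Hence |(-5x + 2)/(x + 7) + 38/15| < 37|x − 8|/(15·(15/2)) = (74/225)|x − 8|, which is < eps once |x − 8| < (225/74)eps.
Take delta = min(15/2, (225/74)eps). Then 0 < |x − 8| < delta forces both bounds, so |(-5x + 2)/(x + 7) + 38/15| < eps.

delta = min(15/2, (225/74)eps)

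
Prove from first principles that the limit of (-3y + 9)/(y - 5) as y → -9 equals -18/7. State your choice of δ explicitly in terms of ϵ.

Let ϵ > 0 be given. We want δ > 0 with 0 < |y + 9| < δ ⇒ |(-3y + 9)/(y - 5) + 18/7| < ϵ.
Combining over a common denominator, (-3y + 9)/(y - 5) + 18/7 = [(-3y + 9)·(-14) − 36·(y - 5)] / [(-14)·(y - 5)] = 6(y + 9) / ((-14)(y - 5)).
So |(-3y + 9)/(y - 5) + 18/7| = 6|y + 9| / (14·|y − 5|).
Restrict δ ≤ 7. Then |y + 9| < 7 gives |y − 5| = |(y + 9) + (-14)| ≥ 14 − 7 = 7.
Hence |(-3y + 9)/(y - 5) + 18/7| < 6|y + 9|/(14·7) = (3/49)|y + 9|, which is < ϵ once |y + 9| < (49/3)ϵ.
Take δ = min(7, (49/3)ϵ). Then 0 < |y + 9| < δ forces both bounds, so |(-3y + 9)/(y - 5) + 18/7| < ϵ.

δ = min(7, (49/3)ϵ)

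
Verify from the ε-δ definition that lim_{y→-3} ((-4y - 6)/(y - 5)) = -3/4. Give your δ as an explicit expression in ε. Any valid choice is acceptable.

Let ε > 0. We want δ > 0 with 0 < |y + 3| < δ ⇒ |(-4y - 6)/(y - 5) + 3/4| < ε.
Combining over a common denominator, (-4y - 6)/(y - 5) + 3/4 = [(-4y - 6)·(-8) − 6·(y - 5)] / [(-8)·(y - 5)] = 26(y + 3) / ((-8)(y - 5)).
So |(-4y - 6)/(y - 5) + 3/4| = 26|y + 3| / (8·|y − 5|).
Require δ ≤ 4, so |y − 5| ≥ |-8| − |y + 3| > 8 − 4 = 4.
Hence |(-4y - 6)/(y - 5) + 3/4| < 26|y + 3|/(8·4) = (13/16)|y + 3|, which is < ε once |y + 3| < (16/13)ε.
Take δ = min(4, (16/13)ε). Then 0 < |y + 3| < δ forces both bounds, so |(-4y - 6)/(y - 5) + 3/4| < ε.

δ = min(4, (16/13)ε)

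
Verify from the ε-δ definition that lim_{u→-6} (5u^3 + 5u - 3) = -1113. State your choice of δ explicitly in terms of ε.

Let ε > 0. We want δ > 0 such that 0 < |u + 6| < δ implies |(5u^3 + 5u - 3) + 1113| < ε.
(5u^3 + 5u - 3) + 1113 = 5u^3 + 5u + 1110 = (u + 6)(5u^2 - 30u + 185).
So |(5u^3 + 5u - 3) + 1113| = |u + 6|·|5u^2 - 30u + 185|.
Assume first that |u + 6| < 1, so |u| < 7. Then |5u^2 - 30u + 185| ≤ 5·7^2 + 30·7 + 185 = 640.
Hence |(5u^3 + 5u - 3) + 1113| ≤ 640|u + 6| < ε provided |u + 6| < ε/640.
Take δ = min(1, ε/640). Then 0 < |u + 6| < δ gives both |u + 6| < 1 and |u + 6| < ε/640, so |(5u^3 + 5u - 3) + 1113| < ε.

δ = min(1, ε/640)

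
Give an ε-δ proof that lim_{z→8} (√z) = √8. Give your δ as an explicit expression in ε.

δ = min(8, √8·ε)

Let ε > 0. We want δ > 0 such that 0 < |z − 8| < δ implies |√z − √8| < ε.
Multiplying by the conjugate, |√z − √8| = |z − 8|/(√z + √8).
Restrict δ ≤ 8 so that |z − 8| < 8 forces z > 0, and then √z + √8 > √8.
Hence |√z − √8| < |z − 8|/√8, which is < ε once |z − 8| < √8·ε.
Take δ = min(8, √8·ε). If 0 < |z − 8| < δ then z > 0 and |√z − √8| < |z − 8|/√8 < ε.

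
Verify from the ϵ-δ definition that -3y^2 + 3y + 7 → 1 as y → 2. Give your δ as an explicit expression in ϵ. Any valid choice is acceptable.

δ = min(1, ϵ/12)

Suppose ϵ > 0. We want δ > 0 such that 0 < |y − 2| < δ implies |(-3y^2 + 3y + 7) − 1| < ϵ.
(-3y^2 + 3y + 7) − 1 = -3y^2 + 3y + 6 = (y − 2)(-3y - 3).
So |(-3y^2 + 3y + 7) − 1| = |y − 2|·|-3y - 3|.
Require δ ≤ 1. Then |y − 2| < 1 gives |y| < 3, and by the triangle inequality |-3y - 3| ≤ 3·3 + 3 = 12.
Hence |(-3y^2 + 3y + 7) − 1| ≤ 12|y − 2| < ϵ provided |y − 2| < ϵ/12.
Take δ = min(1, ϵ/12). Then 0 < |y − 2| < δ gives both |y − 2| < 1 and |y − 2| < ϵ/12, so |(-3y^2 + 3y + 7) − 1| < ϵ.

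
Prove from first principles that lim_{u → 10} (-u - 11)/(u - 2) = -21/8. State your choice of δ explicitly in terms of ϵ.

Let ϵ > 0. We want δ > 0 with 0 < |u − 10| < δ ⇒ |(-u - 11)/(u - 2) + 21/8| < ϵ.
Combining over a common denominator, (-u - 11)/(u - 2) + 21/8 = [(-u - 11)·8 − (-21)·(u - 2)] / [8·(u - 2)] = 13(u − 10) / (8(u - 2)).
So |(-u - 11)/(u - 2) + 21/8| = 13|u − 10| / (8·|u − 2|).
Require δ ≤ 4, so |u − 2| ≥ |8| − |u − 10| > 8 − 4 = 4.
Hence |(-u - 11)/(u - 2) + 21/8| < 13|u − 10|/(8·4) = (13/32)|u − 10|, which is < ϵ once |u − 10| < (32/13)ϵ.
Take δ = min(4, (32/13)ϵ). Then 0 < |u − 10| < δ forces both bounds, so |(-u - 11)/(u - 2) + 21/8| < ϵ.

δ = min(4, (32/13)ϵ)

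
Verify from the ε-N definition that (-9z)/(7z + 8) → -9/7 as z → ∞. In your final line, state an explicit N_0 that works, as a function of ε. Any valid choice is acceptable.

N_0 = (72/49)/ε

Fix ε > 0. We seek N_0 > 0 such that z > N_0 implies |(-9z)/(7z + 8) + 9/7| < ε.
(-9z)/(7z + 8) + 9/7 = (7(-9z) − (-9)(7z + 8)) / (7(7z + 8)) = 72/(7(7z + 8)).
For z > 0 we have 7z + 8 > 7z, so |(-9z)/(7z + 8) + 9/7| = 72/(7(7z + 8)) < 72/(7·7z) = (72/49)/z.
Thus |(-9z)/(7z + 8) + 9/7| < ε whenever z > (72/49)/ε.
Take N_0 = (72/49)/ε. If z > N_0 then |(-9z)/(7z + 8) + 9/7| < (72/49)/z < ε.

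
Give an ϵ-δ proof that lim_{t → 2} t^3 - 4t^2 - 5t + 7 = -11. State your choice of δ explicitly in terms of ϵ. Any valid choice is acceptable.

Let ϵ > 0. We want δ > 0 such that 0 < |t − 2| < δ implies |(t^3 - 4t^2 - 5t + 7) + 11| < ϵ.
(t^3 - 4t^2 - 5t + 7) + 11 = t^3 - 4t^2 - 5t + 18 = (t − 2)(t^2 - 2t - 9).
So |(t^3 - 4t^2 - 5t + 7) + 11| = |t − 2|·|t^2 - 2t - 9|.
Require δ ≤ 1. Then |t − 2| < 1 gives |t| < 3, and by the triangle inequality |t^2 - 2t - 9| ≤ 3^2 + 2·3 + 9 = 24.
Hence |(t^3 - 4t^2 - 5t + 7) + 11| ≤ 24|t − 2| < ϵ provided |t − 2| < ϵ/24.
Choosing δ = min(1, ϵ/24) ensures both conditions, hence |(t^3 - 4t^2 - 5t + 7) + 11| < ϵ.

δ = min(1, ϵ/24)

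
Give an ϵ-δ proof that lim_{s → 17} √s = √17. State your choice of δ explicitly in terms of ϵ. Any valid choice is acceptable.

Fix ϵ > 0. We want δ > 0 such that 0 < |s − 17| < δ implies |√s − √17| < ϵ.
Multiplying by the conjugate, |√s − √17| = |s − 17|/(√s + √17).
Restrict δ ≤ 17 so that |s − 17| < 17 forces s > 0, and then √s + √17 > √17.
Hence |√s − √17| < |s − 17|/√17, which is < ϵ once |s − 17| < √17·ϵ.
Take δ = min(17, √17·ϵ). If 0 < |s − 17| < δ then s > 0 and |√s − √17| < |s − 17|/√17 < ϵ.

δ = min(17, √17·ϵ)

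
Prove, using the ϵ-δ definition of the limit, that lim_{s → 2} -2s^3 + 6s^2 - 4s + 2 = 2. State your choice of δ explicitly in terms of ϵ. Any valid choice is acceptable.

δ = min(1, ϵ/24)

Let ϵ > 0 be given. We want δ > 0 such that 0 < |s − 2| < δ implies |(-2s^3 + 6s^2 - 4s + 2) − 2| < ϵ.
(-2s^3 + 6s^2 - 4s + 2) − 2 = -2s^3 + 6s^2 - 4s = (s − 2)(-2s^2 + 2s).
So |(-2s^3 + 6s^2 - 4s + 2) − 2| = |s − 2|·|-2s^2 + 2s|.
Require δ ≤ 1. Then |s − 2| < 1 gives |s| < 3, and by the triangle inequality |-2s^2 + 2s| ≤ 2·3^2 + 2·3 = 24.
Hence |(-2s^3 + 6s^2 - 4s + 2) − 2| ≤ 24|s − 2| < ϵ provided |s − 2| < ϵ/24.
Take δ = min(1, ϵ/24). Then 0 < |s − 2| < δ gives both |s − 2| < 1 and |s − 2| < ϵ/24, so |(-2s^3 + 6s^2 - 4s + 2) − 2| < ϵ.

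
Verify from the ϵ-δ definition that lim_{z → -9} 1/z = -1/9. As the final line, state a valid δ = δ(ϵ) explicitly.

δ = min(9/2, (81/2)ϵ)

Suppose ϵ > 0. We seek δ > 0 such that 0 < |z + 9| < δ implies |1/z + 1/9| < ϵ.
|1/z + 1/9| = |-9 − z|/(9·|z|) = |z + 9|/(9|z|).
Require δ ≤ 9/2 so that |z| > 9 − 9/2 = 9/2, hence 9|z| > 81/2.
Then |1/z + 1/9| < |z + 9|/(81/2), which is < ϵ when |z + 9| < (81/2)ϵ.
Take δ = min(9/2, (81/2)ϵ). Then 0 < |z + 9| < δ gives both |z + 9| < 9/2 and |z + 9| < (81/2)ϵ, so |1/z + 1/9| < ϵ.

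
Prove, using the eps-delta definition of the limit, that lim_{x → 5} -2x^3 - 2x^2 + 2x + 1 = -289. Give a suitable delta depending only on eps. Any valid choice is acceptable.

delta = min(1, eps/202)

Suppose eps > 0. We want delta > 0 such that 0 < |x − 5| < delta implies |(-2x^3 - 2x^2 + 2x + 1) + 289| < eps.
(-2x^3 - 2x^2 + 2x + 1) + 289 = -2x^3 - 2x^2 + 2x + 290 = (x − 5)(-2x^2 - 12x - 58).
So |(-2x^3 - 2x^2 + 2x + 1) + 289| = |x − 5|·|-2x^2 - 12x - 58|.
Require delta ≤ 1. Then |x − 5| < 1 gives |x| < 6, and by the triangle inequality |-2x^2 - 12x - 58| ≤ 2·6^2 + 12·6 + 58 = 202.
Hence |(-2x^3 - 2x^2 + 2x + 1) + 289| ≤ 202|x − 5| < eps provided |x − 5| < eps/202.
Take delta = min(1, eps/202). Then 0 < |x − 5| < delta gives both |x − 5| < 1 and |x − 5| < eps/202, so |(-2x^3 - 2x^2 + 2x + 1) + 289| < eps.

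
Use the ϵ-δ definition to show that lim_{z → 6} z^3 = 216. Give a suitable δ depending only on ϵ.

δ = min(1, ϵ/127)

Let ϵ > 0. We seek δ > 0 with 0 < |z − 6| < δ ⇒ |z^3 − 216| < ϵ.
Factor: z^3 − 216 = (z − 6)(z^2 + 6z + 36), so |z^3 − 216| = |z − 6|·|z^2 + 6z + 36|.
Restrict δ ≤ 1. Then |z − 6| < 1 gives |z| < 7, so by the triangle inequality |z^2 + 6z + 36| ≤ 7^2 + 6·7 + 36 = 127.
Hence |z^3 − 216| ≤ 127|z − 6|, which is < ϵ once |z − 6| < ϵ/127.
Take δ = min(1, ϵ/127). If 0 < |z − 6| < δ then both bounds hold and |z^3 − 216| ≤ 127|z − 6| < 127·(ϵ/127) = ϵ.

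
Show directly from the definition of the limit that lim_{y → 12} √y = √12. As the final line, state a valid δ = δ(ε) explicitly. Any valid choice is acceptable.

Let ε > 0. We want δ > 0 such that 0 < |y − 12| < δ implies |√y − √12| < ε.
Multiplying by the conjugate, |√y − √12| = |y − 12|/(√y + √12).
Restrict δ ≤ 12 so that |y − 12| < 12 forces y > 0, and then √y + √12 > √12.
Hence |√y − √12| < |y − 12|/√12, which is < ε once |y − 12| < √12·ε.
Take δ = min(12, √12·ε). If 0 < |y − 12| < δ then y > 0 and |√y − √12| < |y − 12|/√12 < ε.

δ = min(12, √12·ε)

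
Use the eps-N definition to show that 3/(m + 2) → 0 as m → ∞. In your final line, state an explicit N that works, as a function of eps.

N = 3/eps

Fix eps > 0. For m ≥ 1, |3/(m + 2) − 0| = 3/(m + 2) ≤ 3/m.
We need 3/m < eps, i.e. m > 3/eps.
Take N = 3/eps. If m > N then |3/(m + 2)| ≤ 3/m < eps.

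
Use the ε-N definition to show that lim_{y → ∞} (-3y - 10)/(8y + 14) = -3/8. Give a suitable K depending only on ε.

K = (19/32)/ε

Let ε > 0 be given. We seek K > 0 such that y > K implies |(-3y - 10)/(8y + 14) + 3/8| < ε.
(-3y - 10)/(8y + 14) + 3/8 = (8(-3y - 10) − (-3)(8y + 14)) / (8(8y + 14)) = -38/(8(8y + 14)).
For y > 0 we have 8y + 14 > 8y, so |(-3y - 10)/(8y + 14) + 3/8| = 38/(8(8y + 14)) < 38/(8·8y) = (19/32)/y.
Thus |(-3y - 10)/(8y + 14) + 3/8| < ε whenever y > (19/32)/ε.
Take K = (19/32)/ε. If y > K then |(-3y - 10)/(8y + 14) + 3/8| < (19/32)/y < ε.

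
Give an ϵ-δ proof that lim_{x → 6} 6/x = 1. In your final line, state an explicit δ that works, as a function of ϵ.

Let ϵ > 0 be given. We seek δ > 0 such that 0 < |x − 6| < δ implies |6/x − 1| < ϵ.
|6/x − 1| = 6·|6 − x|/(6·|x|) = 6|x − 6|/(6|x|).
Restrict δ ≤ 3. Then |x − 6| < 3 gives |x| > 3, so 6|x| > 18.
Then |6/x − 1| < 6|x − 6|/18, which is < ϵ when |x − 6| < 3ϵ.
Take δ = min(3, 3ϵ). Then 0 < |x − 6| < δ gives both |x − 6| < 3 and |x − 6| < 3ϵ, so |6/x − 1| < ϵ.

δ = min(3, 3ϵ)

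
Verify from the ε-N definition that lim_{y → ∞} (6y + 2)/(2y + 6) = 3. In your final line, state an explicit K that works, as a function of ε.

K = 8/ε

Let ε > 0 be given. We seek K > 0 such that y > K implies |(6y + 2)/(2y + 6) − 3| < ε.
(6y + 2)/(2y + 6) − 3 = (2(6y + 2) − 6(2y + 6)) / (2(2y + 6)) = -32/(2(2y + 6)).
For y > 0 we have 2y + 6 > 2y, so |(6y + 2)/(2y + 6) − 3| = 32/(2(2y + 6)) < 32/(2·2y) = 8/y.
Thus |(6y + 2)/(2y + 6) − 3| < ε whenever y > 8/ε.
Take K = 8/ε. If y > K then |(6y + 2)/(2y + 6) − 3| < 8/y < ε.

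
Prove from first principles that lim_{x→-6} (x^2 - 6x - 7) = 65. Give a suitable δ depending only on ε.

δ = min(1, ε/19)

Fix ε > 0. We want δ > 0 such that 0 < |x + 6| < δ implies |(x^2 - 6x - 7) − 65| < ε.
(x^2 - 6x - 7) − 65 = x^2 - 6x - 72 = (x + 6)(x - 12).
So |(x^2 - 6x - 7) − 65| = |x + 6|·|x - 12|.
Require δ ≤ 1. Then |x + 6| < 1 gives |x| < 7, and by the triangle inequality |x - 12| ≤ 7 + 12 = 19.
Hence |(x^2 - 6x - 7) − 65| ≤ 19|x + 6| < ε provided |x + 6| < ε/19.
Take δ = min(1, ε/19). Then 0 < |x + 6| < δ gives both |x + 6| < 1 and |x + 6| < ε/19, so |(x^2 - 6x - 7) − 65| < ε.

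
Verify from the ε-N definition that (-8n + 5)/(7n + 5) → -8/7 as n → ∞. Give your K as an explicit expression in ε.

Let ε > 0 be given. For n ≥ 1, |(-8n + 5)/(7n + 5) + 8/7| = |75|/(7(7n + 5)) = 75/(7(7n + 5)).
Since 7n + 5 ≥ 7n for n ≥ 1, this is ≤ 75/(7·7n) = (75/49)/n.
So |(-8n + 5)/(7n + 5) + 8/7| < ε whenever n > (75/49)/ε.
Take K = (75/49)/ε. If n > K then |(-8n + 5)/(7n + 5) + 8/7| ≤ (75/49)/n < ε.

K = (75/49)/ε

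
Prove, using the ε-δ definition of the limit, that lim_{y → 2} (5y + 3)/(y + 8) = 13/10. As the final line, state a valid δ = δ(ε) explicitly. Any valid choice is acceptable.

Suppose ε > 0. We want δ > 0 with 0 < |y − 2| < δ ⇒ |(5y + 3)/(y + 8) − (13/10)| < ε.
Combining over a common denominator, (5y + 3)/(y + 8) − (13/10) = [(5y + 3)·10 − 13·(y + 8)] / [10·(y + 8)] = 37(y − 2) / (10(y + 8)).
So |(5y + 3)/(y + 8) − (13/10)| = 37|y − 2| / (10·|y + 8|).
Restrict δ ≤ 5. Then |y − 2| < 5 gives |y + 8| = |(y − 2) + 10| ≥ 10 − 5 = 5.
Hence |(5y + 3)/(y + 8) − (13/10)| < 37|y − 2|/(10·5) = (37/50)|y − 2|, which is < ε once |y − 2| < (50/37)ε.
Take δ = min(5, (50/37)ε). Then 0 < |y − 2| < δ forces both bounds, so |(5y + 3)/(y + 8) − (13/10)| < ε.

δ = min(5, (50/37)ε)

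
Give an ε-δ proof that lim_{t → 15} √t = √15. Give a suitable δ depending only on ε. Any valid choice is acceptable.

δ = min(15, √15·ε)

Suppose ε > 0. We want δ > 0 such that 0 < |t − 15| < δ implies |√t − √15| < ε.
Multiplying by the conjugate, |√t − √15| = |t − 15|/(√t + √15).
Restrict δ ≤ 15 so that |t − 15| < 15 forces t > 0, and then √t + √15 > √15.
Hence |√t − √15| < |t − 15|/√15, which is < ε once |t − 15| < √15·ε.
Take δ = min(15, √15·ε). If 0 < |t − 15| < δ then t > 0 and |√t − √15| < |t − 15|/√15 < ε.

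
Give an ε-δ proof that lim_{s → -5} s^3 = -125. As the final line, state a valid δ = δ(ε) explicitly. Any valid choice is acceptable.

δ = min(1, ε/91)

Fix ε > 0. We seek δ > 0 with 0 < |s + 5| < δ ⇒ |s^3 + 125| < ε.
Factor: s^3 + 125 = (s + 5)(s^2 - 5s + 25), so |s^3 + 125| = |s + 5|·|s^2 - 5s + 25|.
Impose δ ≤ 1 so that |s| < 6; then |s^2 - 5s + 25| ≤ 91.
Hence |s^3 + 125| ≤ 91|s + 5|, which is < ε once |s + 5| < ε/91.
Take δ = min(1, ε/91). If 0 < |s + 5| < δ then both bounds hold and |s^3 + 125| ≤ 91|s + 5| < 91·(ε/91) = ε.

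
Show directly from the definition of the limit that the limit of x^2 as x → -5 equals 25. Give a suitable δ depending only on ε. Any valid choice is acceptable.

Let ε > 0 be given. We seek δ > 0 with 0 < |x + 5| < δ ⇒ |x^2 − 25| < ε.
Factor: x^2 − 25 = (x + 5)(x - 5), so |x^2 − 25| = |x + 5|·|x - 5|.
Restrict δ ≤ 2. Then |x + 5| < 2 gives |x| < 7, so by the triangle inequality |x - 5| ≤ 7 + 5 = 12.
Hence |x^2 − 25| ≤ 12|x + 5|, which is < ε once |x + 5| < ε/12.
Take δ = min(2, ε/12). If 0 < |x + 5| < δ then both bounds hold and |x^2 − 25| ≤ 12|x + 5| < 12·(ε/12) = ε.

δ = min(2, ε/12)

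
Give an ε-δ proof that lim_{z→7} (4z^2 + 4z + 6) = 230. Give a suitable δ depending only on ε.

δ = min(2, ε/68)

Let ε > 0. We want δ > 0 such that 0 < |z − 7| < δ implies |(4z^2 + 4z + 6) − 230| < ε.
(4z^2 + 4z + 6) − 230 = 4z^2 + 4z - 224 = (z − 7)(4z + 32).
So |(4z^2 + 4z + 6) − 230| = |z − 7|·|4z + 32|.
Require δ ≤ 2. Then |z − 7| < 2 gives |z| < 9, and by the triangle inequality |4z + 32| ≤ 4·9 + 32 = 68.
Hence |(4z^2 + 4z + 6) − 230| ≤ 68|z − 7| < ε provided |z − 7| < ε/68.
Choosing δ = min(2, ε/68) ensures both conditions, hence |(4z^2 + 4z + 6) − 230| < ε.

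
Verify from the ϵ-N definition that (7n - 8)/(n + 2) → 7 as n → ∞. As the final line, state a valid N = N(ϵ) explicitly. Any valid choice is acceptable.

Let ϵ > 0 be given. For n ≥ 1, |(7n - 8)/(n + 2) − 7| = |-22|/((n + 2)) = 22/((n + 2)).
Since n + 2 ≥ n for n ≥ 1, this is ≤ 22/(n) = 22/n.
So |(7n - 8)/(n + 2) − 7| < ϵ whenever n > 22/ϵ.
Take N = 22/ϵ. If n > N then |(7n - 8)/(n + 2) − 7| ≤ 22/n < ϵ.

N = 22/ϵ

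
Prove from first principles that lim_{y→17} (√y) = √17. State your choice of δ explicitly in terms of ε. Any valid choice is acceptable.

δ = min(17, √17·ε)

Let ε > 0. We want δ > 0 such that 0 < |y − 17| < δ implies |√y − √17| < ε.
Rationalise: √y − √17 = (y − 17)/(√y + √17), so |√y − √17| = |y − 17|/(√y + √17).
Restrict δ ≤ 17 so that |y − 17| < 17 forces y > 0, and then √y + √17 > √17.
Hence |√y − √17| < |y − 17|/√17, which is < ε once |y − 17| < √17·ε.
Take δ = min(17, √17·ε). If 0 < |y − 17| < δ then y > 0 and |√y − √17| < |y − 17|/√17 < ε.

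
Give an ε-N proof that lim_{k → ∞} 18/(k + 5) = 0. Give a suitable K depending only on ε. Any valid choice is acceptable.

K = 18/ε

Let ε > 0. For k ≥ 1, |18/(k + 5) − 0| = 18/(k + 5) ≤ 18/k.
We need 18/k < ε, i.e. k > 18/ε.
Take K = 18/ε. If k > K then |18/(k + 5)| ≤ 18/k < ε.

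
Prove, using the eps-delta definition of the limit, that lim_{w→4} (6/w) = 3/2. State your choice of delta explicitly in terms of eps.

delta = min(2, (4/3)eps)

Fix eps > 0. We seek delta > 0 such that 0 < |w − 4| < delta implies |6/w − (3/2)| < eps.
|6/w − (3/2)| = 6·|4 − w|/(4·|w|) = 6|w − 4|/(4|w|).
Require delta ≤ 2 so that |w| > 4 − 2 = 2, hence 4|w| > 8.
Then |6/w − (3/2)| < 6|w − 4|/8, which is < eps when |w − 4| < (4/3)eps.
Take delta = min(2, (4/3)eps). Then 0 < |w − 4| < delta gives both |w − 4| < 2 and |w − 4| < (4/3)eps, so |6/w − (3/2)| < eps.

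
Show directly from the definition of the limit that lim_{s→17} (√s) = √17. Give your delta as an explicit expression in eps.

delta = min(17, √17·eps)

Suppose eps > 0. We want delta > 0 such that 0 < |s − 17| < delta implies |√s − √17| < eps.
Rationalise: √s − √17 = (s − 17)/(√s + √17), so |√s − √17| = |s − 17|/(√s + √17).
Restrict delta ≤ 17 so that |s − 17| < 17 forces s > 0, and then √s + √17 > √17.
Hence |√s − √17| < |s − 17|/√17, which is < eps once |s − 17| < √17·eps.
Take delta = min(17, √17·eps). If 0 < |s − 17| < delta then s > 0 and |√s − √17| < |s − 17|/√17 < eps.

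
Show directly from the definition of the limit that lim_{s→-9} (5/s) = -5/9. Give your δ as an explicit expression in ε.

δ = min(9/2, (81/10)ε)

Let ε > 0. We seek δ > 0 such that 0 < |s + 9| < δ implies |5/s + 5/9| < ε.
|5/s + 5/9| = 5·|-9 − s|/(9·|s|) = 5|s + 9|/(9|s|).
Restrict δ ≤ 9/2. Then |s + 9| < 9/2 gives |s| > 9/2, so 9|s| > 81/2.
Then |5/s + 5/9| < 5|s + 9|/(81/2), which is < ε when |s + 9| < (81/10)ε.
Take δ = min(9/2, (81/10)ε). Then 0 < |s + 9| < δ gives both |s + 9| < 9/2 and |s + 9| < (81/10)ε, so |5/s + 5/9| < ε.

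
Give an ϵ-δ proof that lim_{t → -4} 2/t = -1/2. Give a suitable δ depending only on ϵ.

Suppose ϵ > 0. We seek δ > 0 such that 0 < |t + 4| < δ implies |2/t + 1/2| < ϵ.
|2/t + 1/2| = 2·|-4 − t|/(4·|t|) = 2|t + 4|/(4|t|).
Require δ ≤ 2 so that |t| > 4 − 2 = 2, hence 4|t| > 8.
Then |2/t + 1/2| < 2|t + 4|/8, which is < ϵ when |t + 4| < 4ϵ.
Take δ = min(2, 4ϵ). Then 0 < |t + 4| < δ gives both |t + 4| < 2 and |t + 4| < 4ϵ, so |2/t + 1/2| < ϵ.

δ = min(2, 4ϵ)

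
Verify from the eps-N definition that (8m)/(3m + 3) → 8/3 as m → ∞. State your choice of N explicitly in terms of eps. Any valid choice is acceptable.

Let eps > 0 be given. For m ≥ 1, |(8m)/(3m + 3) − (8/3)| = |-24|/(3(3m + 3)) = 24/(3(3m + 3)).
Since 3m + 3 ≥ 3m for m ≥ 1, this is ≤ 24/(3·3m) = (8/3)/m.
So |(8m)/(3m + 3) − (8/3)| < eps whenever m > (8/3)/eps.
Take N = (8/3)/eps. If m > N then |(8m)/(3m + 3) − (8/3)| ≤ (8/3)/m < eps.

N = (8/3)/eps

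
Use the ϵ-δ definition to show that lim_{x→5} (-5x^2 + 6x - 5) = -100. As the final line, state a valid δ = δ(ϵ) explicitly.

δ = min(1, ϵ/49)

Fix ϵ > 0. We want δ > 0 such that 0 < |x − 5| < δ implies |(-5x^2 + 6x - 5) + 100| < ϵ.
(-5x^2 + 6x - 5) + 100 = -5x^2 + 6x + 95 = (x − 5)(-5x - 19).
So |(-5x^2 + 6x - 5) + 100| = |x − 5|·|-5x - 19|.
Require δ ≤ 1. Then |x − 5| < 1 gives |x| < 6, and by the triangle inequality |-5x - 19| ≤ 5·6 + 19 = 49.
Hence |(-5x^2 + 6x - 5) + 100| ≤ 49|x − 5| < ϵ provided |x − 5| < ϵ/49.
Choosing δ = min(1, ϵ/49) ensures both conditions, hence |(-5x^2 + 6x - 5) + 100| < ϵ.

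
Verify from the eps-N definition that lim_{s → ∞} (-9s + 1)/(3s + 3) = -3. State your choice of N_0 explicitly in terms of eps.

Fix eps > 0. We seek N_0 > 0 such that s > N_0 implies |(-9s + 1)/(3s + 3) + 3| < eps.
(-9s + 1)/(3s + 3) + 3 = (3(-9s + 1) − (-9)(3s + 3)) / (3(3s + 3)) = 30/(3(3s + 3)).
For s > 0 we have 3s + 3 > 3s, so |(-9s + 1)/(3s + 3) + 3| = 30/(3(3s + 3)) < 30/(3·3s) = (10/3)/s.
Thus |(-9s + 1)/(3s + 3) + 3| < eps whenever s > (10/3)/eps.
Take N_0 = (10/3)/eps. If s > N_0 then |(-9s + 1)/(3s + 3) + 3| < (10/3)/s < eps.

N_0 = (10/3)/eps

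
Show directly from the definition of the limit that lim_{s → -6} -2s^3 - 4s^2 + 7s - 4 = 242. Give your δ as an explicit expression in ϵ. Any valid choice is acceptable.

δ = min(2, ϵ/233)

Let ϵ > 0. We want δ > 0 such that 0 < |s + 6| < δ implies |(-2s^3 - 4s^2 + 7s - 4) − 242| < ϵ.
(-2s^3 - 4s^2 + 7s - 4) − 242 = -2s^3 - 4s^2 + 7s - 246 = (s + 6)(-2s^2 + 8s - 41).
So |(-2s^3 - 4s^2 + 7s - 4) − 242| = |s + 6|·|-2s^2 + 8s - 41|.
Assume first that |s + 6| < 2, so |s| < 8. Then |-2s^2 + 8s - 41| ≤ 2·8^2 + 8·8 + 41 = 233.
Hence |(-2s^3 - 4s^2 + 7s - 4) − 242| ≤ 233|s + 6| < ϵ provided |s + 6| < ϵ/233.
Take δ = min(2, ϵ/233). Then 0 < |s + 6| < δ gives both |s + 6| < 2 and |s + 6| < ϵ/233, so |(-2s^3 - 4s^2 + 7s - 4) − 242| < ϵ.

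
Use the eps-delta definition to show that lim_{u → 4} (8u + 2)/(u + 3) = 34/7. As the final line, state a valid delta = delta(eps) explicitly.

delta = min(7/2, (49/44)eps)

Let eps > 0 be given. We want delta > 0 with 0 < |u − 4| < delta ⇒ |(8u + 2)/(u + 3) − (34/7)| < eps.
Combining over a common denominator, (8u + 2)/(u + 3) − (34/7) = [(8u + 2)·7 − 34·(u + 3)] / [7·(u + 3)] = 22(u − 4) / (7(u + 3)).
So |(8u + 2)/(u + 3) − (34/7)| = 22|u − 4| / (7·|u + 3|).
Restrict delta ≤ 7/2. Then |u − 4| < 7/2 gives |u + 3| = |(u − 4) + 7| ≥ 7 − 7/2 = 7/2.
Hence |(8u + 2)/(u + 3) − (34/7)| < 22|u − 4|/(7·(7/2)) = (44/49)|u − 4|, which is < eps once |u − 4| < (49/44)eps.
Take delta = min(7/2, (49/44)eps). Then 0 < |u − 4| < delta forces both bounds, so |(8u + 2)/(u + 3) − (34/7)| < eps.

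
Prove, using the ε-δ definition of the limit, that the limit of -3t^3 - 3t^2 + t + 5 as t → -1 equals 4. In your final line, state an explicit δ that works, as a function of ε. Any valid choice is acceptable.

Let ε > 0 be given. We want δ > 0 such that 0 < |t + 1| < δ implies |(-3t^3 - 3t^2 + t + 5) − 4| < ε.
(-3t^3 - 3t^2 + t + 5) − 4 = -3t^3 - 3t^2 + t + 1 = (t + 1)(-3t^2 + 1).
So |(-3t^3 - 3t^2 + t + 5) − 4| = |t + 1|·|-3t^2 + 1|.
Assume first that |t + 1| < 2, so |t| < 3. Then |-3t^2 + 1| ≤ 3·3^2 + 1 = 28.
Hence |(-3t^3 - 3t^2 + t + 5) − 4| ≤ 28|t + 1| < ε provided |t + 1| < ε/28.
Take δ = min(2, ε/28). Then 0 < |t + 1| < δ gives both |t + 1| < 2 and |t + 1| < ε/28, so |(-3t^3 - 3t^2 + t + 5) − 4| < ε.

δ = min(2, ε/28)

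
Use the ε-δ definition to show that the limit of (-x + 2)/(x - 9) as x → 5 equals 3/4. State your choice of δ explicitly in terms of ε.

Suppose ε > 0. We want δ > 0 with 0 < |x − 5| < δ ⇒ |(-x + 2)/(x - 9) − (3/4)| < ε.
Combining over a common denominator, (-x + 2)/(x - 9) − (3/4) = [(-x + 2)·(-4) − (-3)·(x - 9)] / [(-4)·(x - 9)] = 7(x − 5) / ((-4)(x - 9)).
So |(-x + 2)/(x - 9) − (3/4)| = 7|x − 5| / (4·|x − 9|).
Require δ ≤ 2, so |x − 9| ≥ |-4| − |x − 5| > 4 − 2 = 2.
Hence |(-x + 2)/(x - 9) − (3/4)| < 7|x − 5|/(4·2) = (7/8)|x − 5|, which is < ε once |x − 5| < (8/7)ε.
Take δ = min(2, (8/7)ε). Then 0 < |x − 5| < δ forces both bounds, so |(-x + 2)/(x - 9) − (3/4)| < ε.

δ = min(2, (8/7)ε)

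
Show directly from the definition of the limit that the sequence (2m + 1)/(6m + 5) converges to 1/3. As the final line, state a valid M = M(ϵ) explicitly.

Let ϵ > 0. For m ≥ 1, |(2m + 1)/(6m + 5) − (1/3)| = |-4|/(6(6m + 5)) = 4/(6(6m + 5)).
Since 6m + 5 ≥ 6m for m ≥ 1, this is ≤ 4/(6·6m) = (1/9)/m.
So |(2m + 1)/(6m + 5) − (1/3)| < ϵ whenever m > (1/9)/ϵ.
Take M = (1/9)/ϵ. If m > M then |(2m + 1)/(6m + 5) − (1/3)| ≤ (1/9)/m < ϵ.

M = (1/9)/ϵ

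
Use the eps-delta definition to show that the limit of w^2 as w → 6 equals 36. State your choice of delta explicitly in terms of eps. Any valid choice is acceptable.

Let eps > 0. We seek delta > 0 with 0 < |w − 6| < delta ⇒ |w^2 − 36| < eps.
Factor: w^2 − 36 = (w − 6)(w + 6), so |w^2 − 36| = |w − 6|·|w + 6|.
Restrict delta ≤ 1. Then |w − 6| < 1 gives |w| < 7, so by the triangle inequality |w + 6| ≤ 7 + 6 = 13.
Hence |w^2 − 36| ≤ 13|w − 6|, which is < eps once |w − 6| < eps/13.
Take delta = min(1, eps/13). If 0 < |w − 6| < delta then both bounds hold and |w^2 − 36| ≤ 13|w − 6| < 13·(eps/13) = eps.

delta = min(1, eps/13)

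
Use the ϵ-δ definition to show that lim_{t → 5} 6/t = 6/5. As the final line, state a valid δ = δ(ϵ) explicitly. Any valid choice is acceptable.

δ = min(5/2, (25/12)ϵ)

Let ϵ > 0 be given. We seek δ > 0 such that 0 < |t − 5| < δ implies |6/t − (6/5)| < ϵ.
|6/t − (6/5)| = 6·|5 − t|/(5·|t|) = 6|t − 5|/(5|t|).
Restrict δ ≤ 5/2. Then |t − 5| < 5/2 gives |t| > 5/2, so 5|t| > 25/2.
Then |6/t − (6/5)| < 6|t − 5|/(25/2), which is < ϵ when |t − 5| < (25/12)ϵ.
Take δ = min(5/2, (25/12)ϵ). Then 0 < |t − 5| < δ gives both |t − 5| < 5/2 and |t − 5| < (25/12)ϵ, so |6/t − (6/5)| < ϵ.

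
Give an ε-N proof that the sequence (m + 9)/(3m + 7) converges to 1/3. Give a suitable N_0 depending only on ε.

Let ε > 0 be given. For m ≥ 1, |(m + 9)/(3m + 7) − (1/3)| = |20|/(3(3m + 7)) = 20/(3(3m + 7)).
Since 3m + 7 ≥ 3m for m ≥ 1, this is ≤ 20/(3·3m) = (20/9)/m.
So |(m + 9)/(3m + 7) − (1/3)| < ε whenever m > (20/9)/ε.
Take N_0 = (20/9)/ε. If m > N_0 then |(m + 9)/(3m + 7) − (1/3)| ≤ (20/9)/m < ε.

N_0 = (20/9)/ε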